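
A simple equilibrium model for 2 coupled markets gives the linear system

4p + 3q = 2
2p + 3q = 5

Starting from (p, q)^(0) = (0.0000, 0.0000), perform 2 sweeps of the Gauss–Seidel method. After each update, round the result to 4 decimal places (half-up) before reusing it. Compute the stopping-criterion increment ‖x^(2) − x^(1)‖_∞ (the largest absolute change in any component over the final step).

Iteration 1:
  p = (2 - (3)·0.0000) / (4) = 0.5000
  q = (5 - (2)·0.5000) / (3) = 1.3333
Iteration 2:
  p = (2 - (3)·1.3333) / (4) = -0.5000
  q = (5 - (2)·-0.5000) / (3) = 2.0000
Change: (-1.0000, 0.6667) → max |·| = 1.0000

1.0000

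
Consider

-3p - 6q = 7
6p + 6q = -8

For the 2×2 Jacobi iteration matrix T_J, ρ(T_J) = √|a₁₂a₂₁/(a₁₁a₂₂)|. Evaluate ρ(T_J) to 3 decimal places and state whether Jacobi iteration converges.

1.414

a₁₂a₂₁/(a₁₁a₂₂) = (-6)·(6) / ((-3)·(6)) = 2.000000
ρ = √|2.000000| = √2.000000 = 1.414
ρ > 1, so Jacobi diverges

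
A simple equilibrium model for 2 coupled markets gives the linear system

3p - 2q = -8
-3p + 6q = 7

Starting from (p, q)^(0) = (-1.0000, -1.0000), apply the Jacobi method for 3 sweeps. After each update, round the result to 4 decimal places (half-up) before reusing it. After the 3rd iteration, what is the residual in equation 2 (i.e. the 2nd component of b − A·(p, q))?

Iteration 1:
  p = (-8 - (-2)·-1.0000) / (3) = -3.3333
  q = (7 - (-3)·-1.0000) / (6) = 0.6667
Iteration 2:
  p = (-8 - (-2)·0.6667) / (3) = -2.2222
  q = (7 - (-3)·-3.3333) / (6) = -0.5000
Iteration 3:
  p = (-8 - (-2)·-0.5000) / (3) = -3.0000
  q = (7 - (-3)·-2.2222) / (6) = 0.0556
Residual b − A·x = (1.1112, -2.3336)

-2.3336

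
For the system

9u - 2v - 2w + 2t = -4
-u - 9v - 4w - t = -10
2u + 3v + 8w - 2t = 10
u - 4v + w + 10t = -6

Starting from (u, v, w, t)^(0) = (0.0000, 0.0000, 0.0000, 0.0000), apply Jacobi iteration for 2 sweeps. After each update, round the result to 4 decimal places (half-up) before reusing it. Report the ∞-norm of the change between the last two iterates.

0.6580

Iteration 1:
  u = (-4 - (-2)·0.0000 - (-2)·0.0000 - (2)·0.0000) / (9) = -0.4444
  v = (-10 - (-1)·0.0000 - (-4)·0.0000 - (-1)·0.0000) / (-9) = 1.1111
  w = (10 - (2)·0.0000 - (3)·0.0000 - (-2)·0.0000) / (8) = 1.2500
  t = (-6 - (1)·0.0000 - (-4)·0.0000 - (1)·0.0000) / (10) = -0.6000
Iteration 2:
  u = (-4 - (-2)·1.1111 - (-2)·1.2500 - (2)·-0.6000) / (9) = 0.2136
  v = (-10 - (-1)·-0.4444 - (-4)·1.2500 - (-1)·-0.6000) / (-9) = 0.6716
  w = (10 - (2)·-0.4444 - (3)·1.1111 - (-2)·-0.6000) / (8) = 0.7944
  t = (-6 - (1)·-0.4444 - (-4)·1.1111 - (1)·1.2500) / (10) = -0.2361
Change: (0.6580, -0.4395, -0.4556, 0.3639) → max |·| = 0.6580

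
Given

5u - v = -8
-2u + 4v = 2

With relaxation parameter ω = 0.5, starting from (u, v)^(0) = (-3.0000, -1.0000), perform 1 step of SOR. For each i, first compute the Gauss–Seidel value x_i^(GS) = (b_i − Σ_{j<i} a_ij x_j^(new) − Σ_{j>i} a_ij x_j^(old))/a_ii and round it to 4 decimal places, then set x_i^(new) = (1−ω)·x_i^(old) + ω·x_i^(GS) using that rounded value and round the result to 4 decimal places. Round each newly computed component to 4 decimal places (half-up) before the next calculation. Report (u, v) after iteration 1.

(-2.4000, -0.8500)

Iteration 1:
  u: GS value = (-8 - (-1)·-1.0000) / (5) = -1.8000;  u ← (1−ω)·-3.0000 + ω·-1.8000 = -2.4000
  v: GS value = (2 - (-2)·-2.4000) / (4) = -0.7000;  v ← (1−ω)·-1.0000 + ω·-0.7000 = -0.8500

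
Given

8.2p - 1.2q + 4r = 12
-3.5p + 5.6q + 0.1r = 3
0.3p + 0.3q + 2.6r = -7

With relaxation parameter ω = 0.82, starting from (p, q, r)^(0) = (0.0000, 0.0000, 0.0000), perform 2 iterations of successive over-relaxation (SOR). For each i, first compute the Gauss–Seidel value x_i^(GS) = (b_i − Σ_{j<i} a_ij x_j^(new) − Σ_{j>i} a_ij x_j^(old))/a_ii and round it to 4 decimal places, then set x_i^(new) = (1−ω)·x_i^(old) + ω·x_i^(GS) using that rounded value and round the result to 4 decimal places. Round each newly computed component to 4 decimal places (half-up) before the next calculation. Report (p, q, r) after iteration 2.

(2.5109, 1.9514, -3.0657)

Iteration 1:
  p: GS value = (12 - (-1.2)·0.0000 - (4)·0.0000) / (8.2) = 1.4634;  p ← (1−ω)·0.0000 + ω·1.4634 = 1.2000
  q: GS value = (3 - (-3.5)·1.2000 - (0.1)·0.0000) / (5.6) = 1.2857;  q ← (1−ω)·0.0000 + ω·1.2857 = 1.0543
  r: GS value = (-7 - (0.3)·1.2000 - (0.3)·1.0543) / (2.6) = -2.9524;  r ← (1−ω)·0.0000 + ω·-2.9524 = -2.4210
Iteration 2:
  p: GS value = (12 - (-1.2)·1.0543 - (4)·-2.4210) / (8.2) = 2.7987;  p ← (1−ω)·1.2000 + ω·2.7987 = 2.5109
  q: GS value = (3 - (-3.5)·2.5109 - (0.1)·-2.4210) / (5.6) = 2.1483;  q ← (1−ω)·1.0543 + ω·2.1483 = 1.9514
  r: GS value = (-7 - (0.3)·2.5109 - (0.3)·1.9514) / (2.6) = -3.2072;  r ← (1−ω)·-2.4210 + ω·-3.2072 = -3.0657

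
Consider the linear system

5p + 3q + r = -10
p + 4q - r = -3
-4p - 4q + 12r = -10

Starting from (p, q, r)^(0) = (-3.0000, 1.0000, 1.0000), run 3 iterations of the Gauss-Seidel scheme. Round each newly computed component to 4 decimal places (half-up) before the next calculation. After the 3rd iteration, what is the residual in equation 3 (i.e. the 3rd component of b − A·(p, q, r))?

Iteration 1:
  p = (-10 - (3)·1.0000 - (1)·1.0000) / (5) = -2.8000
  q = (-3 - (1)·-2.8000 - (-1)·1.0000) / (4) = 0.2000
  r = (-10 - (-4)·-2.8000 - (-4)·0.2000) / (12) = -1.7000
Iteration 2:
  p = (-10 - (3)·0.2000 - (1)·-1.7000) / (5) = -1.7800
  q = (-3 - (1)·-1.7800 - (-1)·-1.7000) / (4) = -0.7300
  r = (-10 - (-4)·-1.7800 - (-4)·-0.7300) / (12) = -1.6700
Iteration 3:
  p = (-10 - (3)·-0.7300 - (1)·-1.6700) / (5) = -1.2280
  q = (-3 - (1)·-1.2280 - (-1)·-1.6700) / (4) = -0.8605
  r = (-10 - (-4)·-1.2280 - (-4)·-0.8605) / (12) = -1.5295
Residual b − A·x = (0.2510, 0.1405, 0.0000)

0.0000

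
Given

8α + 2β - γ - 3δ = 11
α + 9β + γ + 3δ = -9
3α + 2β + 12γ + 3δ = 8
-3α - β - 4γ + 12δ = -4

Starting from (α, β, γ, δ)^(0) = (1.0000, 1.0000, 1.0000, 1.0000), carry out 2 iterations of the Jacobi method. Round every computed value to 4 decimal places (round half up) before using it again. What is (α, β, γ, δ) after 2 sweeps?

(1.8889, -1.2917, 0.4364, -0.0567)

Iteration 1:
  α = (11 - (2)·1.0000 - (-1)·1.0000 - (-3)·1.0000) / (8) = 1.6250
  β = (-9 - (1)·1.0000 - (1)·1.0000 - (3)·1.0000) / (9) = -1.5556
  γ = (8 - (3)·1.0000 - (2)·1.0000 - (3)·1.0000) / (12) = 0.0000
  δ = (-4 - (-3)·1.0000 - (-1)·1.0000 - (-4)·1.0000) / (12) = 0.3333
Iteration 2:
  α = (11 - (2)·-1.5556 - (-1)·0.0000 - (-3)·0.3333) / (8) = 1.8889
  β = (-9 - (1)·1.6250 - (1)·0.0000 - (3)·0.3333) / (9) = -1.2917
  γ = (8 - (3)·1.6250 - (2)·-1.5556 - (3)·0.3333) / (12) = 0.4364
  δ = (-4 - (-3)·1.6250 - (-1)·-1.5556 - (-4)·0.0000) / (12) = -0.0567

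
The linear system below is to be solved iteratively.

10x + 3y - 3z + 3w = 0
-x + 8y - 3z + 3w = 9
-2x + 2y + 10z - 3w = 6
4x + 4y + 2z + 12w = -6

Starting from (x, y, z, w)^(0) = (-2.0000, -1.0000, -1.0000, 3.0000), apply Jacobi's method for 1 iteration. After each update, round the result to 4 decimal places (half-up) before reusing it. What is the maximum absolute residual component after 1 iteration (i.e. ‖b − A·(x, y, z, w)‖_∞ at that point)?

Iteration 1:
  x = (0 - (3)·-1.0000 - (-3)·-1.0000 - (3)·3.0000) / (10) = -0.9000
  y = (9 - (-1)·-2.0000 - (-3)·-1.0000 - (3)·3.0000) / (8) = -0.6250
  z = (6 - (-2)·-2.0000 - (2)·-1.0000 - (-3)·3.0000) / (10) = 1.3000
  w = (-6 - (4)·-2.0000 - (4)·-1.0000 - (2)·-1.0000) / (12) = 0.6667
Residual b − A·x = (12.7749, 14.9999, -5.5499, -10.5004); ∞-norm = 14.9999

14.9999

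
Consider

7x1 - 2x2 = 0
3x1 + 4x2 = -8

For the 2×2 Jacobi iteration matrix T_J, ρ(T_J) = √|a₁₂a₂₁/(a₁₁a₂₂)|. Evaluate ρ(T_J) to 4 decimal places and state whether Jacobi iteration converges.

a₁₂a₂₁/(a₁₁a₂₂) = (-2)·(3) / ((7)·(4)) = -0.214286
ρ = √|-0.214286| = √0.214286 = 0.4629
ρ < 1, so Jacobi converges

0.4629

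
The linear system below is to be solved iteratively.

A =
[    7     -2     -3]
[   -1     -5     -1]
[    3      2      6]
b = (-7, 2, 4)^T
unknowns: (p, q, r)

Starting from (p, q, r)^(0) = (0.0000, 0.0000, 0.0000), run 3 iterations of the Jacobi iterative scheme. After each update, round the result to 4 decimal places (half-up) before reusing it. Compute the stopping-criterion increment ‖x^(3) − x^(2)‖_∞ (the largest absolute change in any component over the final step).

Iteration 1:
  p = (-7 - (-2)·0.0000 - (-3)·0.0000) / (7) = -1.0000
  q = (2 - (-1)·0.0000 - (-1)·0.0000) / (-5) = -0.4000
  r = (4 - (3)·0.0000 - (2)·0.0000) / (6) = 0.6667
Iteration 2:
  p = (-7 - (-2)·-0.4000 - (-3)·0.6667) / (7) = -0.8286
  q = (2 - (-1)·-1.0000 - (-1)·0.6667) / (-5) = -0.3333
  r = (4 - (3)·-1.0000 - (2)·-0.4000) / (6) = 1.3000
Iteration 3:
  p = (-7 - (-2)·-0.3333 - (-3)·1.3000) / (7) = -0.5381
  q = (2 - (-1)·-0.8286 - (-1)·1.3000) / (-5) = -0.4943
  r = (4 - (3)·-0.8286 - (2)·-0.3333) / (6) = 1.1921
Change: (0.2905, -0.1610, -0.1079) → max |·| = 0.2905

0.2905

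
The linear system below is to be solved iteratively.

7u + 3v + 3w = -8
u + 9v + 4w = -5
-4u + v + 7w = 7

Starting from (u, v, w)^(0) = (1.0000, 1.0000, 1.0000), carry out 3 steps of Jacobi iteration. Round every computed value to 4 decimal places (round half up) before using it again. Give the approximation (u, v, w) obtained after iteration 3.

(-0.7347, -0.4205, 0.4075)

Iteration 1:
  u = (-8 - (3)·1.0000 - (3)·1.0000) / (7) = -2.0000
  v = (-5 - (1)·1.0000 - (4)·1.0000) / (9) = -1.1111
  w = (7 - (-4)·1.0000 - (1)·1.0000) / (7) = 1.4286
Iteration 2:
  u = (-8 - (3)·-1.1111 - (3)·1.4286) / (7) = -1.2789
  v = (-5 - (1)·-2.0000 - (4)·1.4286) / (9) = -0.9683
  w = (7 - (-4)·-2.0000 - (1)·-1.1111) / (7) = 0.0159
Iteration 3:
  u = (-8 - (3)·-0.9683 - (3)·0.0159) / (7) = -0.7347
  v = (-5 - (1)·-1.2789 - (4)·0.0159) / (9) = -0.4205
  w = (7 - (-4)·-1.2789 - (1)·-0.9683) / (7) = 0.4075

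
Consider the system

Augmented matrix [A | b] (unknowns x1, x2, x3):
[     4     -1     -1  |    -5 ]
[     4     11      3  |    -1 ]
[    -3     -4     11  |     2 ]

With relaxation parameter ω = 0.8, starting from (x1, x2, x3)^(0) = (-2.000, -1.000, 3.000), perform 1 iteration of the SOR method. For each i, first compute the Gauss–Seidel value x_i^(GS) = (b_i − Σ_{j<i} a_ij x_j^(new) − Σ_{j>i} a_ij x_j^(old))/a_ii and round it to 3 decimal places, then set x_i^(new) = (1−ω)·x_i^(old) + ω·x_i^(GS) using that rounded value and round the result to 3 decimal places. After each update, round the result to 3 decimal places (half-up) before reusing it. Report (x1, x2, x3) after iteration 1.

Iteration 1:
  x1: GS value = (-5 - (-1)·-1.000 - (-1)·3.000) / (4) = -0.750;  x1 ← (1−ω)·-2.000 + ω·-0.750 = -1.000
  x2: GS value = (-1 - (4)·-1.000 - (3)·3.000) / (11) = -0.545;  x2 ← (1−ω)·-1.000 + ω·-0.545 = -0.636
  x3: GS value = (2 - (-3)·-1.000 - (-4)·-0.636) / (11) = -0.322;  x3 ← (1−ω)·3.000 + ω·-0.322 = 0.342

(-1.000, -0.636, 0.342)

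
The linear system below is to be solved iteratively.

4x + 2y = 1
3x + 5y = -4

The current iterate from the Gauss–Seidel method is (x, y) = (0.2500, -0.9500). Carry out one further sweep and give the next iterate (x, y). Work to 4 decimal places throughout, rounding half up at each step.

One sweep:
  x = (1 - (2)·-0.9500) / (4) = 0.7250
  y = (-4 - (3)·0.7250) / (5) = -1.2350

(0.7250, -1.2350)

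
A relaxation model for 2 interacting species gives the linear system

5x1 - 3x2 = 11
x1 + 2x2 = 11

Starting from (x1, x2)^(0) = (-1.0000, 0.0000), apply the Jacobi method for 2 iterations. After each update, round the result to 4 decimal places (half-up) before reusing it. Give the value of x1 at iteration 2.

Iteration 1:
  x1 = (11 - (-3)·0.0000) / (5) = 2.2000
  x2 = (11 - (1)·-1.0000) / (2) = 6.0000
Iteration 2:
  x1 = (11 - (-3)·6.0000) / (5) = 5.8000
  x2 = (11 - (1)·2.2000) / (2) = 4.4000

5.8000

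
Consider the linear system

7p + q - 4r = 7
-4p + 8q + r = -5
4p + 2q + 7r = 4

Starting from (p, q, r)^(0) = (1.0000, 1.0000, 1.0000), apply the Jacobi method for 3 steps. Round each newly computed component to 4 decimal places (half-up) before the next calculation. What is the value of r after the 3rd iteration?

0.0371

Iteration 1:
  p = (7 - (1)·1.0000 - (-4)·1.0000) / (7) = 1.4286
  q = (-5 - (-4)·1.0000 - (1)·1.0000) / (8) = -0.2500
  r = (4 - (4)·1.0000 - (2)·1.0000) / (7) = -0.2857
Iteration 2:
  p = (7 - (1)·-0.2500 - (-4)·-0.2857) / (7) = 0.8725
  q = (-5 - (-4)·1.4286 - (1)·-0.2857) / (8) = 0.1250
  r = (4 - (4)·1.4286 - (2)·-0.2500) / (7) = -0.1735
Iteration 3:
  p = (7 - (1)·0.1250 - (-4)·-0.1735) / (7) = 0.8830
  q = (-5 - (-4)·0.8725 - (1)·-0.1735) / (8) = -0.1671
  r = (4 - (4)·0.8725 - (2)·0.1250) / (7) = 0.0371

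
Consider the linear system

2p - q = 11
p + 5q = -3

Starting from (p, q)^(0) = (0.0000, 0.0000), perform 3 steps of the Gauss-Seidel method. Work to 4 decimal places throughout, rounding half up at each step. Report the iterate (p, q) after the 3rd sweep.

(4.7350, -1.5470)

Iteration 1:
  p = (11 - (-1)·0.0000) / (2) = 5.5000
  q = (-3 - (1)·5.5000) / (5) = -1.7000
Iteration 2:
  p = (11 - (-1)·-1.7000) / (2) = 4.6500
  q = (-3 - (1)·4.6500) / (5) = -1.5300
Iteration 3:
  p = (11 - (-1)·-1.5300) / (2) = 4.7350
  q = (-3 - (1)·4.7350) / (5) = -1.5470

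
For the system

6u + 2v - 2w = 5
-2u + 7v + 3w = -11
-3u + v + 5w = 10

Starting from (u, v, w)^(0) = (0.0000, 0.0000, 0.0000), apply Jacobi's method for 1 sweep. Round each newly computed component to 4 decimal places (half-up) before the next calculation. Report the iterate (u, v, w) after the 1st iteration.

Iteration 1:
  u = (5 - (2)·0.0000 - (-2)·0.0000) / (6) = 0.8333
  v = (-11 - (-2)·0.0000 - (3)·0.0000) / (7) = -1.5714
  w = (10 - (-3)·0.0000 - (1)·0.0000) / (5) = 2.0000

(0.8333, -1.5714, 2.0000)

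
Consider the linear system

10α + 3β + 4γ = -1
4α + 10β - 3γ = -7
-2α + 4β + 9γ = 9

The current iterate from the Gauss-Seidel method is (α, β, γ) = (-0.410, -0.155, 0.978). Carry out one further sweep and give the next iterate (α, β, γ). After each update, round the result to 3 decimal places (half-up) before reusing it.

(-0.445, -0.229, 1.003)

One sweep:
  α = (-1 - (3)·-0.155 - (4)·0.978) / (10) = -0.445
  β = (-7 - (4)·-0.445 - (-3)·0.978) / (10) = -0.229
  γ = (9 - (-2)·-0.445 - (4)·-0.229) / (9) = 1.003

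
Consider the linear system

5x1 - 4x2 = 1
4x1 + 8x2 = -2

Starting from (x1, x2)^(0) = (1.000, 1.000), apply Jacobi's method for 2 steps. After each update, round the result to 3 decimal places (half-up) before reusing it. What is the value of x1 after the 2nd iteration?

Iteration 1:
  x1 = (1 - (-4)·1.000) / (5) = 1.000
  x2 = (-2 - (4)·1.000) / (8) = -0.750
Iteration 2:
  x1 = (1 - (-4)·-0.750) / (5) = -0.400
  x2 = (-2 - (4)·1.000) / (8) = -0.750

-0.400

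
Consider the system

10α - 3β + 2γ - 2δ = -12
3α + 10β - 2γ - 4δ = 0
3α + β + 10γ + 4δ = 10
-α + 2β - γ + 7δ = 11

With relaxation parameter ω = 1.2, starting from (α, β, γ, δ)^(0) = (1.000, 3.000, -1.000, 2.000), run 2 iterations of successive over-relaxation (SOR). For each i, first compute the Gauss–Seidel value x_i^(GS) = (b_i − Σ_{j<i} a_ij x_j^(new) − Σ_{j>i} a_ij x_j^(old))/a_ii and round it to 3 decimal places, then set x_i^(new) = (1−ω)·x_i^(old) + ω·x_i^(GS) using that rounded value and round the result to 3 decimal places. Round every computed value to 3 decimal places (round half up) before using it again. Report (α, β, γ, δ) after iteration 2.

Iteration 1:
  α: GS value = (-12 - (-3)·3.000 - (2)·-1.000 - (-2)·2.000) / (10) = 0.300;  α ← (1−ω)·1.000 + ω·0.300 = 0.160
  β: GS value = (0 - (3)·0.160 - (-2)·-1.000 - (-4)·2.000) / (10) = 0.552;  β ← (1−ω)·3.000 + ω·0.552 = 0.062
  γ: GS value = (10 - (3)·0.160 - (1)·0.062 - (4)·2.000) / (10) = 0.146;  γ ← (1−ω)·-1.000 + ω·0.146 = 0.375
  δ: GS value = (11 - (-1)·0.160 - (2)·0.062 - (-1)·0.375) / (7) = 1.630;  δ ← (1−ω)·2.000 + ω·1.630 = 1.556
Iteration 2:
  α: GS value = (-12 - (-3)·0.062 - (2)·0.375 - (-2)·1.556) / (10) = -0.945;  α ← (1−ω)·0.160 + ω·-0.945 = -1.166
  β: GS value = (0 - (3)·-1.166 - (-2)·0.375 - (-4)·1.556) / (10) = 1.047;  β ← (1−ω)·0.062 + ω·1.047 = 1.244
  γ: GS value = (10 - (3)·-1.166 - (1)·1.244 - (4)·1.556) / (10) = 0.603;  γ ← (1−ω)·0.375 + ω·0.603 = 0.649
  δ: GS value = (11 - (-1)·-1.166 - (2)·1.244 - (-1)·0.649) / (7) = 1.142;  δ ← (1−ω)·1.556 + ω·1.142 = 1.059

(-1.166, 1.244, 0.649, 1.059)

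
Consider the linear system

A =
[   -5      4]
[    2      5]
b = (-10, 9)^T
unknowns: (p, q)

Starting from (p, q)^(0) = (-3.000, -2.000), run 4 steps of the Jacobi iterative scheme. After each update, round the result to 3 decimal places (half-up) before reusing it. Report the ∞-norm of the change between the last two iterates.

Iteration 1:
  p = (-10 - (4)·-2.000) / (-5) = 0.400
  q = (9 - (2)·-3.000) / (5) = 3.000
Iteration 2:
  p = (-10 - (4)·3.000) / (-5) = 4.400
  q = (9 - (2)·0.400) / (5) = 1.640
Iteration 3:
  p = (-10 - (4)·1.640) / (-5) = 3.312
  q = (9 - (2)·4.400) / (5) = 0.040
Iteration 4:
  p = (-10 - (4)·0.040) / (-5) = 2.032
  q = (9 - (2)·3.312) / (5) = 0.475
Change: (-1.280, 0.435) → max |·| = 1.280

1.280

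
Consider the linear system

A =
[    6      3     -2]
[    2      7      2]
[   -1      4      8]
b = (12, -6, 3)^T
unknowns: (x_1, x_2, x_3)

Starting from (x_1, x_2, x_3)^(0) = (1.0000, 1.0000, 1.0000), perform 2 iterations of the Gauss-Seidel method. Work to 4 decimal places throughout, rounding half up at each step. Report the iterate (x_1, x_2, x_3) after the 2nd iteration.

(3.3125, -2.2143, 1.8962)

Iteration 1:
  x_1 = (12 - (3)·1.0000 - (-2)·1.0000) / (6) = 1.8333
  x_2 = (-6 - (2)·1.8333 - (2)·1.0000) / (7) = -1.6667
  x_3 = (3 - (-1)·1.8333 - (4)·-1.6667) / (8) = 1.4375
Iteration 2:
  x_1 = (12 - (3)·-1.6667 - (-2)·1.4375) / (6) = 3.3125
  x_2 = (-6 - (2)·3.3125 - (2)·1.4375) / (7) = -2.2143
  x_3 = (3 - (-1)·3.3125 - (4)·-2.2143) / (8) = 1.8962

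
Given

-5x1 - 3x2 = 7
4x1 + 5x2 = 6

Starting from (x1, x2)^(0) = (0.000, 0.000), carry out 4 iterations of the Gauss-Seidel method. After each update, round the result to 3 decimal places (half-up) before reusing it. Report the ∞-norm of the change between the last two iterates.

Iteration 1:
  x1 = (7 - (-3)·0.000) / (-5) = -1.400
  x2 = (6 - (4)·-1.400) / (5) = 2.320
Iteration 2:
  x1 = (7 - (-3)·2.320) / (-5) = -2.792
  x2 = (6 - (4)·-2.792) / (5) = 3.434
Iteration 3:
  x1 = (7 - (-3)·3.434) / (-5) = -3.460
  x2 = (6 - (4)·-3.460) / (5) = 3.968
Iteration 4:
  x1 = (7 - (-3)·3.968) / (-5) = -3.781
  x2 = (6 - (4)·-3.781) / (5) = 4.225
Change: (-0.321, 0.257) → max |·| = 0.321

0.321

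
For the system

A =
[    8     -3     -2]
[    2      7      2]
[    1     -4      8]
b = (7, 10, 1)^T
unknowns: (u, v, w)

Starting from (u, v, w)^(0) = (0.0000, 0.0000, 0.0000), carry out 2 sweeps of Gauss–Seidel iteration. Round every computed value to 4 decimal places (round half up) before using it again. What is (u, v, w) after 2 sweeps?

(1.4682, 0.8363, 0.3596)

Iteration 1:
  u = (7 - (-3)·0.0000 - (-2)·0.0000) / (8) = 0.8750
  v = (10 - (2)·0.8750 - (2)·0.0000) / (7) = 1.1786
  w = (1 - (1)·0.8750 - (-4)·1.1786) / (8) = 0.6049
Iteration 2:
  u = (7 - (-3)·1.1786 - (-2)·0.6049) / (8) = 1.4682
  v = (10 - (2)·1.4682 - (2)·0.6049) / (7) = 0.8363
  w = (1 - (1)·1.4682 - (-4)·0.8363) / (8) = 0.3596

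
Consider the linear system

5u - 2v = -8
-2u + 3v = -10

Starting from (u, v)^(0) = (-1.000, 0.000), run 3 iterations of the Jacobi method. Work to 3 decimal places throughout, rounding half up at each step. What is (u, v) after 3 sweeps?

Iteration 1:
  u = (-8 - (-2)·0.000) / (5) = -1.600
  v = (-10 - (-2)·-1.000) / (3) = -4.000
Iteration 2:
  u = (-8 - (-2)·-4.000) / (5) = -3.200
  v = (-10 - (-2)·-1.600) / (3) = -4.400
Iteration 3:
  u = (-8 - (-2)·-4.400) / (5) = -3.360
  v = (-10 - (-2)·-3.200) / (3) = -5.467

(-3.360, -5.467)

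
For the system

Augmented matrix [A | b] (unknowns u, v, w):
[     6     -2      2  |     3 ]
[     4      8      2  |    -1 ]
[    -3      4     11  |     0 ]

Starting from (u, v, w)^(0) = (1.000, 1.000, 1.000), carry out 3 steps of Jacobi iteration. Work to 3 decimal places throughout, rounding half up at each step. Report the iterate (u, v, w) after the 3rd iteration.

Iteration 1:
  u = (3 - (-2)·1.000 - (2)·1.000) / (6) = 0.500
  v = (-1 - (4)·1.000 - (2)·1.000) / (8) = -0.875
  w = (0 - (-3)·1.000 - (4)·1.000) / (11) = -0.091
Iteration 2:
  u = (3 - (-2)·-0.875 - (2)·-0.091) / (6) = 0.239
  v = (-1 - (4)·0.500 - (2)·-0.091) / (8) = -0.352
  w = (0 - (-3)·0.500 - (4)·-0.875) / (11) = 0.455
Iteration 3:
  u = (3 - (-2)·-0.352 - (2)·0.455) / (6) = 0.231
  v = (-1 - (4)·0.239 - (2)·0.455) / (8) = -0.358
  w = (0 - (-3)·0.239 - (4)·-0.352) / (11) = 0.193

(0.231, -0.358, 0.193)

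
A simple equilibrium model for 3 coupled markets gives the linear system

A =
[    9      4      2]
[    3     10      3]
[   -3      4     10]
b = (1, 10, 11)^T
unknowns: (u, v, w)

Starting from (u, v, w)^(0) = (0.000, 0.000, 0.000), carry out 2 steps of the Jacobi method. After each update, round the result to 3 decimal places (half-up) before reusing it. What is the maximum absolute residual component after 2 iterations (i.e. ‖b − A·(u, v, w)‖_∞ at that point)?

Iteration 1:
  u = (1 - (4)·0.000 - (2)·0.000) / (9) = 0.111
  v = (10 - (3)·0.000 - (3)·0.000) / (10) = 1.000
  w = (11 - (-3)·0.000 - (4)·0.000) / (10) = 1.100
Iteration 2:
  u = (1 - (4)·1.000 - (2)·1.100) / (9) = -0.578
  v = (10 - (3)·0.111 - (3)·1.100) / (10) = 0.637
  w = (11 - (-3)·0.111 - (4)·1.000) / (10) = 0.733
Residual b − A·x = (2.188, 3.165, -0.612); ∞-norm = 3.165

3.165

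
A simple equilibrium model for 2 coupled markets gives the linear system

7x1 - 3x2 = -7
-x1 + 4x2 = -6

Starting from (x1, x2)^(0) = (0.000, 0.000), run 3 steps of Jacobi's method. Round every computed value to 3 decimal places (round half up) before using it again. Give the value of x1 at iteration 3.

-1.750

Iteration 1:
  x1 = (-7 - (-3)·0.000) / (7) = -1.000
  x2 = (-6 - (-1)·0.000) / (4) = -1.500
Iteration 2:
  x1 = (-7 - (-3)·-1.500) / (7) = -1.643
  x2 = (-6 - (-1)·-1.000) / (4) = -1.750
Iteration 3:
  x1 = (-7 - (-3)·-1.750) / (7) = -1.750
  x2 = (-6 - (-1)·-1.643) / (4) = -1.911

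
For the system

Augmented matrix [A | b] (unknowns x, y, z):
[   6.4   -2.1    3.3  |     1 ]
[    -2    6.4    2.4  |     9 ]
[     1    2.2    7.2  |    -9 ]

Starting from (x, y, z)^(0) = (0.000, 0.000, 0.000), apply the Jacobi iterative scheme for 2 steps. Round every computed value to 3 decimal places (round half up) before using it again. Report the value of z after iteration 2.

Iteration 1:
  x = (1 - (-2.1)·0.000 - (3.3)·0.000) / (6.4) = 0.156
  y = (9 - (-2)·0.000 - (2.4)·0.000) / (6.4) = 1.406
  z = (-9 - (1)·0.000 - (2.2)·0.000) / (7.2) = -1.250
Iteration 2:
  x = (1 - (-2.1)·1.406 - (3.3)·-1.250) / (6.4) = 1.262
  y = (9 - (-2)·0.156 - (2.4)·-1.250) / (6.4) = 1.924
  z = (-9 - (1)·0.156 - (2.2)·1.406) / (7.2) = -1.701

-1.701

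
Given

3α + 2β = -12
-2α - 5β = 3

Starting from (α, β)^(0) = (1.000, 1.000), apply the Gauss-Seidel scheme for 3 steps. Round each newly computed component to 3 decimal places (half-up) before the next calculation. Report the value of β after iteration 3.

Iteration 1:
  α = (-12 - (2)·1.000) / (3) = -4.667
  β = (3 - (-2)·-4.667) / (-5) = 1.267
Iteration 2:
  α = (-12 - (2)·1.267) / (3) = -4.845
  β = (3 - (-2)·-4.845) / (-5) = 1.338
Iteration 3:
  α = (-12 - (2)·1.338) / (3) = -4.892
  β = (3 - (-2)·-4.892) / (-5) = 1.357

1.357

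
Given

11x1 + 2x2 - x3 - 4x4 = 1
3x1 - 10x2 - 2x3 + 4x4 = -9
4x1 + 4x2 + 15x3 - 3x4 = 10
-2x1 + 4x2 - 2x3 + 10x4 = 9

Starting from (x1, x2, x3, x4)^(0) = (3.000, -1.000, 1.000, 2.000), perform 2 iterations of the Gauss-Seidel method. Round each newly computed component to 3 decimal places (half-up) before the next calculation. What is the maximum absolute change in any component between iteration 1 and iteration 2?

1.144

Iteration 1:
  x1 = (1 - (2)·-1.000 - (-1)·1.000 - (-4)·2.000) / (11) = 1.091
  x2 = (-9 - (3)·1.091 - (-2)·1.000 - (4)·2.000) / (-10) = 1.827
  x3 = (10 - (4)·1.091 - (4)·1.827 - (-3)·2.000) / (15) = 0.289
  x4 = (9 - (-2)·1.091 - (4)·1.827 - (-2)·0.289) / (10) = 0.445
Iteration 2:
  x1 = (1 - (2)·1.827 - (-1)·0.289 - (-4)·0.445) / (11) = -0.053
  x2 = (-9 - (3)·-0.053 - (-2)·0.289 - (4)·0.445) / (-10) = 1.004
  x3 = (10 - (4)·-0.053 - (4)·1.004 - (-3)·0.445) / (15) = 0.502
  x4 = (9 - (-2)·-0.053 - (4)·1.004 - (-2)·0.502) / (10) = 0.588
Change: (-1.144, -0.823, 0.213, 0.143) → max |·| = 1.144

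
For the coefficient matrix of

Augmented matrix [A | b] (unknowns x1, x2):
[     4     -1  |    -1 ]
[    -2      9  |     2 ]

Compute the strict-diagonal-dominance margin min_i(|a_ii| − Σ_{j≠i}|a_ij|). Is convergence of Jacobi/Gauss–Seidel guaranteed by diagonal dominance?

3

row 1: |4| − (1) = 3
row 2: |9| − (2) = 7
minimum over rows = 3 → strictly diagonally dominant (convergence guaranteed)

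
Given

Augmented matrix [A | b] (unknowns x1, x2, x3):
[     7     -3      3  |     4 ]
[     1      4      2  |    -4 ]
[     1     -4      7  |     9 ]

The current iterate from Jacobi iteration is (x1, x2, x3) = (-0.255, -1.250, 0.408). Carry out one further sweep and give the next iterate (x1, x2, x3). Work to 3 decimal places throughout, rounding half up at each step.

(-0.139, -1.140, 0.608)

One sweep:
  x1 = (4 - (-3)·-1.250 - (3)·0.408) / (7) = -0.139
  x2 = (-4 - (1)·-0.255 - (2)·0.408) / (4) = -1.140
  x3 = (9 - (1)·-0.255 - (-4)·-1.250) / (7) = 0.608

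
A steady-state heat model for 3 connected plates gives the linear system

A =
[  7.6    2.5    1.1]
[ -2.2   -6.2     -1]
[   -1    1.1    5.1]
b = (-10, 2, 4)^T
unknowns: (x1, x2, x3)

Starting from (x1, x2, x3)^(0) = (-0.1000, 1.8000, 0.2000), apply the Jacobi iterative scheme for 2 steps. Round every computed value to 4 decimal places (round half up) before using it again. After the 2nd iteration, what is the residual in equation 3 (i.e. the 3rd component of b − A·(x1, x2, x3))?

Iteration 1:
  x1 = (-10 - (2.5)·1.8000 - (1.1)·0.2000) / (7.6) = -1.9368
  x2 = (2 - (-2.2)·-0.1000 - (-1)·0.2000) / (-6.2) = -0.3194
  x3 = (4 - (-1)·-0.1000 - (1.1)·1.8000) / (5.1) = 0.3765
Iteration 2:
  x1 = (-10 - (2.5)·-0.3194 - (1.1)·0.3765) / (7.6) = -1.2652
  x2 = (2 - (-2.2)·-1.9368 - (-1)·0.3765) / (-6.2) = 0.3039
  x3 = (4 - (-1)·-1.9368 - (1.1)·-0.3194) / (5.1) = 0.4734
Residual b − A·x = (-1.6650, 1.5741, -0.0138)

-0.0138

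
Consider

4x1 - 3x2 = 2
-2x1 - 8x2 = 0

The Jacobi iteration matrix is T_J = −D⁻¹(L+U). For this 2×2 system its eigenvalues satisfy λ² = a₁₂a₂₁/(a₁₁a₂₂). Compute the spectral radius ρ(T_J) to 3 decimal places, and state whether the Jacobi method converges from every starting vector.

0.433

a₁₂a₂₁/(a₁₁a₂₂) = (-3)·(-2) / ((4)·(-8)) = -0.187500
ρ = √|-0.187500| = √0.187500 = 0.433
ρ < 1, so Jacobi converges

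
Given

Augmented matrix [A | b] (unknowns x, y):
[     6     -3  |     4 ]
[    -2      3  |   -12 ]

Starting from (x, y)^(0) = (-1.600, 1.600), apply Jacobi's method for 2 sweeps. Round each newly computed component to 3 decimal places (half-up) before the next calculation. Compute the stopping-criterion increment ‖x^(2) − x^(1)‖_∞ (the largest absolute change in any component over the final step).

Iteration 1:
  x = (4 - (-3)·1.600) / (6) = 1.467
  y = (-12 - (-2)·-1.600) / (3) = -5.067
Iteration 2:
  x = (4 - (-3)·-5.067) / (6) = -1.867
  y = (-12 - (-2)·1.467) / (3) = -3.022
Change: (-3.334, 2.045) → max |·| = 3.334

3.334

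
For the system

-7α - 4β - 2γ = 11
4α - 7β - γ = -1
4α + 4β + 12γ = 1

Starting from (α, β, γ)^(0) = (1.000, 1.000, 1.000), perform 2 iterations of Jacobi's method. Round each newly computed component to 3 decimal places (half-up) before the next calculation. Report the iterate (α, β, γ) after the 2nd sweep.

(-1.731, -1.162, 0.703)

Iteration 1:
  α = (11 - (-4)·1.000 - (-2)·1.000) / (-7) = -2.429
  β = (-1 - (4)·1.000 - (-1)·1.000) / (-7) = 0.571
  γ = (1 - (4)·1.000 - (4)·1.000) / (12) = -0.583
Iteration 2:
  α = (11 - (-4)·0.571 - (-2)·-0.583) / (-7) = -1.731
  β = (-1 - (4)·-2.429 - (-1)·-0.583) / (-7) = -1.162
  γ = (1 - (4)·-2.429 - (4)·0.571) / (12) = 0.703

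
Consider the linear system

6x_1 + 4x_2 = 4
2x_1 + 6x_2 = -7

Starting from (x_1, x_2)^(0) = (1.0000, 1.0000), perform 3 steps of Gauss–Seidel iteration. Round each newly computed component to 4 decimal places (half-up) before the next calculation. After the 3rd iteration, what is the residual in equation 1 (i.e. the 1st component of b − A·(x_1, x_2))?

0.4278

Iteration 1:
  x_1 = (4 - (4)·1.0000) / (6) = 0.0000
  x_2 = (-7 - (2)·0.0000) / (6) = -1.1667
Iteration 2:
  x_1 = (4 - (4)·-1.1667) / (6) = 1.4445
  x_2 = (-7 - (2)·1.4445) / (6) = -1.6482
Iteration 3:
  x_1 = (4 - (4)·-1.6482) / (6) = 1.7655
  x_2 = (-7 - (2)·1.7655) / (6) = -1.7552
Residual b − A·x = (0.4278, 0.0002)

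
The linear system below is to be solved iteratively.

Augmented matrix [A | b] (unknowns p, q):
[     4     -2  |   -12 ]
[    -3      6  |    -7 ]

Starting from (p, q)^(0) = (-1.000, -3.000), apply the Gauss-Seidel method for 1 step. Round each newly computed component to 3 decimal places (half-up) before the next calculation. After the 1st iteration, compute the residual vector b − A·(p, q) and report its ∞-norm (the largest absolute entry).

Iteration 1:
  p = (-12 - (-2)·-3.000) / (4) = -4.500
  q = (-7 - (-3)·-4.500) / (6) = -3.417
Residual b − A·x = (-0.834, 0.002); ∞-norm = 0.834

0.834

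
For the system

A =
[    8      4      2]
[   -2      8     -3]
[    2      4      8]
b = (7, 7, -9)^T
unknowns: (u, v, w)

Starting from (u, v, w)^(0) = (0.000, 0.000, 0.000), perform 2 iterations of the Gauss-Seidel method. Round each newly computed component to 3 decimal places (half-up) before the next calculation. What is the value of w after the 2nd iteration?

-1.508

Iteration 1:
  u = (7 - (4)·0.000 - (2)·0.000) / (8) = 0.875
  v = (7 - (-2)·0.875 - (-3)·0.000) / (8) = 1.094
  w = (-9 - (2)·0.875 - (4)·1.094) / (8) = -1.891
Iteration 2:
  u = (7 - (4)·1.094 - (2)·-1.891) / (8) = 0.801
  v = (7 - (-2)·0.801 - (-3)·-1.891) / (8) = 0.366
  w = (-9 - (2)·0.801 - (4)·0.366) / (8) = -1.508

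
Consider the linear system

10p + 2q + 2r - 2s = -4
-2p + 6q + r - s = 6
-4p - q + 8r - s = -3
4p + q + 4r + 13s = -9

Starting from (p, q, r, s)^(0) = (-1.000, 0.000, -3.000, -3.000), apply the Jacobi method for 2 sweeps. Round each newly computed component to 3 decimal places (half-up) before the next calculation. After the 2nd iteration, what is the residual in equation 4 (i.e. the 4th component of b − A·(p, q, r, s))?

Iteration 1:
  p = (-4 - (2)·0.000 - (2)·-3.000 - (-2)·-3.000) / (10) = -0.400
  q = (6 - (-2)·-1.000 - (1)·-3.000 - (-1)·-3.000) / (6) = 0.667
  r = (-3 - (-4)·-1.000 - (-1)·0.000 - (-1)·-3.000) / (8) = -1.250
  s = (-9 - (4)·-1.000 - (1)·0.000 - (4)·-3.000) / (13) = 0.538
Iteration 2:
  p = (-4 - (2)·0.667 - (2)·-1.250 - (-2)·0.538) / (10) = -0.176
  q = (6 - (-2)·-0.400 - (1)·-1.250 - (-1)·0.538) / (6) = 1.165
  r = (-3 - (-4)·-0.400 - (-1)·0.667 - (-1)·0.538) / (8) = -0.424
  s = (-9 - (4)·-0.400 - (1)·0.667 - (4)·-1.250) / (13) = -0.236
Residual b − A·x = (-4.194, -1.154, 0.617, -4.697)

-4.697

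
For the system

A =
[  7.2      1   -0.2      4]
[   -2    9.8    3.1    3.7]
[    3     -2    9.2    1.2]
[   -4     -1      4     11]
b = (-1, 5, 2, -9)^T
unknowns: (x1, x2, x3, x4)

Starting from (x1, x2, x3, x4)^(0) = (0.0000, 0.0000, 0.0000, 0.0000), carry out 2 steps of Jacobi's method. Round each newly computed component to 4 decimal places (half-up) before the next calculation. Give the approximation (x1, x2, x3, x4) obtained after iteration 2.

Iteration 1:
  x1 = (-1 - (1)·0.0000 - (-0.2)·0.0000 - (4)·0.0000) / (7.2) = -0.1389
  x2 = (5 - (-2)·0.0000 - (3.1)·0.0000 - (3.7)·0.0000) / (9.8) = 0.5102
  x3 = (2 - (3)·0.0000 - (-2)·0.0000 - (1.2)·0.0000) / (9.2) = 0.2174
  x4 = (-9 - (-4)·0.0000 - (-1)·0.0000 - (4)·0.0000) / (11) = -0.8182
Iteration 2:
  x1 = (-1 - (1)·0.5102 - (-0.2)·0.2174 - (4)·-0.8182) / (7.2) = 0.2508
  x2 = (5 - (-2)·-0.1389 - (3.1)·0.2174 - (3.7)·-0.8182) / (9.8) = 0.7220
  x3 = (2 - (3)·-0.1389 - (-2)·0.5102 - (1.2)·-0.8182) / (9.2) = 0.4803
  x4 = (-9 - (-4)·-0.1389 - (-1)·0.5102 - (4)·0.2174) / (11) = -0.9014

(0.2508, 0.7220, 0.4803, -0.9014)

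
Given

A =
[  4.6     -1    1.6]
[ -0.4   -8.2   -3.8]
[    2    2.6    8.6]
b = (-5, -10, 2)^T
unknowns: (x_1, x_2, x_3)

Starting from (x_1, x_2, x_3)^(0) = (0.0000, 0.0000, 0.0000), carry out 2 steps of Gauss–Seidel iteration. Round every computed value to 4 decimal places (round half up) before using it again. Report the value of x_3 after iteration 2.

Iteration 1:
  x_1 = (-5 - (-1)·0.0000 - (1.6)·0.0000) / (4.6) = -1.0870
  x_2 = (-10 - (-0.4)·-1.0870 - (-3.8)·0.0000) / (-8.2) = 1.2725
  x_3 = (2 - (2)·-1.0870 - (2.6)·1.2725) / (8.6) = 0.1006
Iteration 2:
  x_1 = (-5 - (-1)·1.2725 - (1.6)·0.1006) / (4.6) = -0.8453
  x_2 = (-10 - (-0.4)·-0.8453 - (-3.8)·0.1006) / (-8.2) = 1.2141
  x_3 = (2 - (2)·-0.8453 - (2.6)·1.2141) / (8.6) = 0.0621

0.0621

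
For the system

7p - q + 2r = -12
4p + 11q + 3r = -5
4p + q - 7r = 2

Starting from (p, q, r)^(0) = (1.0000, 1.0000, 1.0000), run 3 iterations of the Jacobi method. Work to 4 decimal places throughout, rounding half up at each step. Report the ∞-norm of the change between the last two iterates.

0.7225

Iteration 1:
  p = (-12 - (-1)·1.0000 - (2)·1.0000) / (7) = -1.8571
  q = (-5 - (4)·1.0000 - (3)·1.0000) / (11) = -1.0909
  r = (2 - (4)·1.0000 - (1)·1.0000) / (-7) = 0.4286
Iteration 2:
  p = (-12 - (-1)·-1.0909 - (2)·0.4286) / (7) = -1.9926
  q = (-5 - (4)·-1.8571 - (3)·0.4286) / (11) = 0.1039
  r = (2 - (4)·-1.8571 - (1)·-1.0909) / (-7) = -1.5028
Iteration 3:
  p = (-12 - (-1)·0.1039 - (2)·-1.5028) / (7) = -1.2701
  q = (-5 - (4)·-1.9926 - (3)·-1.5028) / (11) = 0.6799
  r = (2 - (4)·-1.9926 - (1)·0.1039) / (-7) = -1.4095
Change: (0.7225, 0.5760, 0.0933) → max |·| = 0.7225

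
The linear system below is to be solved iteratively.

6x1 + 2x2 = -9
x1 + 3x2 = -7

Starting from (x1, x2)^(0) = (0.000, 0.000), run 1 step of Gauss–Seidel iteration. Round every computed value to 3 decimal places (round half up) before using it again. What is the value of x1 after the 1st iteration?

Iteration 1:
  x1 = (-9 - (2)·0.000) / (6) = -1.500
  x2 = (-7 - (1)·-1.500) / (3) = -1.833

-1.500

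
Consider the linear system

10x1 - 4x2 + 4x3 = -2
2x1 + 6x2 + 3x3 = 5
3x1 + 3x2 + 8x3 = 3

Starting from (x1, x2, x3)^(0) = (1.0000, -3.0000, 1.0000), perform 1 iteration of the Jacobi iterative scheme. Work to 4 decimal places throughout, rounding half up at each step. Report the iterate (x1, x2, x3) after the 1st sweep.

(-1.8000, 0.0000, 1.1250)

Iteration 1:
  x1 = (-2 - (-4)·-3.0000 - (4)·1.0000) / (10) = -1.8000
  x2 = (5 - (2)·1.0000 - (3)·1.0000) / (6) = 0.0000
  x3 = (3 - (3)·1.0000 - (3)·-3.0000) / (8) = 1.1250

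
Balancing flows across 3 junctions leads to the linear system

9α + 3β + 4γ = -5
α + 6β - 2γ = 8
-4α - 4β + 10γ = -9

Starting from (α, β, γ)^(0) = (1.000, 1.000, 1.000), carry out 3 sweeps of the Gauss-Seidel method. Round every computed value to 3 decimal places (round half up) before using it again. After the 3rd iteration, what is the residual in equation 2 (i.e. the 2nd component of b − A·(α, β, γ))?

Iteration 1:
  α = (-5 - (3)·1.000 - (4)·1.000) / (9) = -1.333
  β = (8 - (1)·-1.333 - (-2)·1.000) / (6) = 1.889
  γ = (-9 - (-4)·-1.333 - (-4)·1.889) / (10) = -0.678
Iteration 2:
  α = (-5 - (3)·1.889 - (4)·-0.678) / (9) = -0.884
  β = (8 - (1)·-0.884 - (-2)·-0.678) / (6) = 1.255
  γ = (-9 - (-4)·-0.884 - (-4)·1.255) / (10) = -0.752
Iteration 3:
  α = (-5 - (3)·1.255 - (4)·-0.752) / (9) = -0.640
  β = (8 - (1)·-0.640 - (-2)·-0.752) / (6) = 1.189
  γ = (-9 - (-4)·-0.640 - (-4)·1.189) / (10) = -0.680
Residual b − A·x = (-0.087, 0.146, -0.004)

0.146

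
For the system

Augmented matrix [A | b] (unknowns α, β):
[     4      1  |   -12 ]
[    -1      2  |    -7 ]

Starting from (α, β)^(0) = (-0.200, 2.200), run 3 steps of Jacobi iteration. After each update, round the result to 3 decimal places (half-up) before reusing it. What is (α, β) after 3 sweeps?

(-1.681, -4.550)

Iteration 1:
  α = (-12 - (1)·2.200) / (4) = -3.550
  β = (-7 - (-1)·-0.200) / (2) = -3.600
Iteration 2:
  α = (-12 - (1)·-3.600) / (4) = -2.100
  β = (-7 - (-1)·-3.550) / (2) = -5.275
Iteration 3:
  α = (-12 - (1)·-5.275) / (4) = -1.681
  β = (-7 - (-1)·-2.100) / (2) = -4.550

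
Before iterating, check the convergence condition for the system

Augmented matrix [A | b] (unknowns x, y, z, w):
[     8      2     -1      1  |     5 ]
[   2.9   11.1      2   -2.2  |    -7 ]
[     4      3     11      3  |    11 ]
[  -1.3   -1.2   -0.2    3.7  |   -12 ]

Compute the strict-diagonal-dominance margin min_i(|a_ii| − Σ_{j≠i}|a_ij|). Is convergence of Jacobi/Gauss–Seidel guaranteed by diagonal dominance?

row 1: |8| − (2+1+1) = 4
row 2: |11.1| − (2.9+2+2.2) = 4
row 3: |11| − (4+3+3) = 1
row 4: |3.7| − (1.3+1.2+0.2) = 1
minimum over rows = 1 → strictly diagonally dominant (convergence guaranteed)

1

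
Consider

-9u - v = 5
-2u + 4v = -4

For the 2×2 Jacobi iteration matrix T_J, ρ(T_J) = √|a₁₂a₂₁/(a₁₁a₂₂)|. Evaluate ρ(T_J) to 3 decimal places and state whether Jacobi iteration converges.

0.236

a₁₂a₂₁/(a₁₁a₂₂) = (-1)·(-2) / ((-9)·(4)) = -0.055556
ρ = √|-0.055556| = √0.055556 = 0.236
ρ < 1, so Jacobi converges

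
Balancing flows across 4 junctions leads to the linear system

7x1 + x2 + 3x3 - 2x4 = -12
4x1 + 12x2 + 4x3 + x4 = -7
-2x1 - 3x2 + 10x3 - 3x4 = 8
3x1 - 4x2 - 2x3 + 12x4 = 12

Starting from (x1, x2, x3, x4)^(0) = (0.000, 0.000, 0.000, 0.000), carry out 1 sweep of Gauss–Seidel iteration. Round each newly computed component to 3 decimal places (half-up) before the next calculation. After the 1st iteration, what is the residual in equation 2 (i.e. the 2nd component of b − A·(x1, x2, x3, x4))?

Iteration 1:
  x1 = (-12 - (1)·0.000 - (3)·0.000 - (-2)·0.000) / (7) = -1.714
  x2 = (-7 - (4)·-1.714 - (4)·0.000 - (1)·0.000) / (12) = -0.012
  x3 = (8 - (-2)·-1.714 - (-3)·-0.012 - (-3)·0.000) / (10) = 0.454
  x4 = (12 - (3)·-1.714 - (-4)·-0.012 - (-2)·0.454) / (12) = 1.500
Residual b − A·x = (1.648, -3.316, 4.496, 0.002)

-3.316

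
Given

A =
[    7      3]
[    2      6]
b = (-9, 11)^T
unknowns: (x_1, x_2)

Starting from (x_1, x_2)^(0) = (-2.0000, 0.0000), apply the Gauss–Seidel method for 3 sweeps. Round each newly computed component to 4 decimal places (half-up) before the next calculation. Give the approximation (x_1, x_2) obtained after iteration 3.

(-2.3936, 2.6312)

Iteration 1:
  x_1 = (-9 - (3)·0.0000) / (7) = -1.2857
  x_2 = (11 - (2)·-1.2857) / (6) = 2.2619
Iteration 2:
  x_1 = (-9 - (3)·2.2619) / (7) = -2.2551
  x_2 = (11 - (2)·-2.2551) / (6) = 2.5850
Iteration 3:
  x_1 = (-9 - (3)·2.5850) / (7) = -2.3936
  x_2 = (11 - (2)·-2.3936) / (6) = 2.6312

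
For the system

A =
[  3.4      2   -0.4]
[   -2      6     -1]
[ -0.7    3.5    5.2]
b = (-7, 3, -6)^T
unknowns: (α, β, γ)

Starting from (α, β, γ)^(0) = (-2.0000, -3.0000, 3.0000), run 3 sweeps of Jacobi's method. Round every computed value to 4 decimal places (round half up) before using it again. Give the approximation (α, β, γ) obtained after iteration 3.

(-2.5842, -0.4566, -1.8646)

Iteration 1:
  α = (-7 - (2)·-3.0000 - (-0.4)·3.0000) / (3.4) = 0.0588
  β = (3 - (-2)·-2.0000 - (-1)·3.0000) / (6) = 0.3333
  γ = (-6 - (-0.7)·-2.0000 - (3.5)·-3.0000) / (5.2) = 0.5962
Iteration 2:
  α = (-7 - (2)·0.3333 - (-0.4)·0.5962) / (3.4) = -2.1847
  β = (3 - (-2)·0.0588 - (-1)·0.5962) / (6) = 0.6190
  γ = (-6 - (-0.7)·0.0588 - (3.5)·0.3333) / (5.2) = -1.3703
Iteration 3:
  α = (-7 - (2)·0.6190 - (-0.4)·-1.3703) / (3.4) = -2.5842
  β = (3 - (-2)·-2.1847 - (-1)·-1.3703) / (6) = -0.4566
  γ = (-6 - (-0.7)·-2.1847 - (3.5)·0.6190) / (5.2) = -1.8646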